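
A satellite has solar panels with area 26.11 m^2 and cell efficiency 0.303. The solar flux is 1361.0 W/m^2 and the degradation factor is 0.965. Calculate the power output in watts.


P = area * eta * S * degradation
P = 26.11 * 0.303 * 1361.0 * 0.965
P = 10390.4639 W

10390.4639 W


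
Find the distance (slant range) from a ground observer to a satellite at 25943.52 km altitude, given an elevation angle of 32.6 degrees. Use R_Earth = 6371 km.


h = 25943.52 km, el = 32.6 deg
d = -R_E*sin(el) + sqrt((R_E*sin(el))^2 + 2*R_E*h + h^2)
d = -6371.0000*sin(0.5689773) + sqrt((6371.0000*0.5387708)^2 + 2*6371.0000*25943.52 + 25943.52^2)
d = 28433.1575 km

28433.1575 km


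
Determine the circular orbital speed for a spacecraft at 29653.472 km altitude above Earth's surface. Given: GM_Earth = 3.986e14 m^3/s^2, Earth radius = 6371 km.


r = R_E + alt = 6371.0 + 29653.472 = 36024.4720 km = 3.6024472e+07 m
v = sqrt(mu/r) = sqrt(3.986e14 / 3.6024472e+07) = 3326.3645 m/s = 3.3264 km/s

3.3264 km/s


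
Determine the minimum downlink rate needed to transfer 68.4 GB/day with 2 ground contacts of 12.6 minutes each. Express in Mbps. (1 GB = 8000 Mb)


total contact time = 2 * 12.6 * 60 = 1512.0000 s
data = 68.4 GB = 547200.0000 Mb
rate = 547200.0000 / 1512.0000 = 361.9048 Mbps

361.9048 Mbps


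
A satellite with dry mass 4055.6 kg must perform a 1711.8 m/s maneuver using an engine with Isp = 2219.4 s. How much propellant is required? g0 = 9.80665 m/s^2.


ve = Isp * g0 = 2219.4 * 9.80665 = 21764.879010 m/s
mass ratio = exp(dv/ve) = exp(1711.8/21764.879010) = 1.08182523
m_prop = m_dry * (mr - 1) = 4055.6 * (1.08182523 - 1)
m_prop = 331.8504 kg

331.8504 kg


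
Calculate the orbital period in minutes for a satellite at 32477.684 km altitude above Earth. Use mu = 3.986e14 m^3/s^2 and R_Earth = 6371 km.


r = 38848.6840 km = 3.8848684e+07 m
T = 2*pi*sqrt(r^3/mu) = 2*pi*sqrt(5.8631221e+22 / 3.986e14)
T = 76203.6351 s = 1270.0606 min

1270.0606 minutes


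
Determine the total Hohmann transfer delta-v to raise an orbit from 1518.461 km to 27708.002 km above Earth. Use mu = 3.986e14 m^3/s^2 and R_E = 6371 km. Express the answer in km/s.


r1 = 7889.4610 km = 7.889461e+06 m
r2 = 34079.0020 km = 3.4079002e+07 m
dv1 = sqrt(mu/r1)*(sqrt(2*r2/(r1+r2)) - 1) = 1950.2394 m/s
dv2 = sqrt(mu/r2)*(1 - sqrt(2*r1/(r1+r2))) = 1322.9741 m/s
total dv = |dv1| + |dv2| = 1950.2394 + 1322.9741 = 3273.2134 m/s = 3.2732 km/s

3.2732 km/s


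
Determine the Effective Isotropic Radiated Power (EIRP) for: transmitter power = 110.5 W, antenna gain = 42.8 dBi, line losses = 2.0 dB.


Pt = 110.5 W = 20.4336 dBW
EIRP = Pt_dBW + Gt - losses = 20.4336 + 42.8 - 2.0 = 61.2336 dBW

61.2336 dBW


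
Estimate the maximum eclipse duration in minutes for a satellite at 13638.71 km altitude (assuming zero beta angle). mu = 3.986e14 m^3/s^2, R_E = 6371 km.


r = 20009.7100 km
T = 469.4844 min
Eclipse fraction = arcsin(R_E/r)/pi = arcsin(6371.0000/20009.7100)/pi
= arcsin(0.3183954)/pi = 0.103144
Eclipse duration = 0.103144 * 469.4844 = 48.4245 min

48.4245 minutes


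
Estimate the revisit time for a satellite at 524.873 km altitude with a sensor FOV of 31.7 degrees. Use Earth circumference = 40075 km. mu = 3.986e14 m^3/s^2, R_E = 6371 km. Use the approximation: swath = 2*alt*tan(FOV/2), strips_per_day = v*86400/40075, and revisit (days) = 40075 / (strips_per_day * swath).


swath = 2*524.873*tan(0.2766347) = 298.0379 km
v = sqrt(mu/r) = 7602.8079 m/s = 7.6028 km/s
strips/day = v*86400/40075 = 7.6028*86400/40075 = 16.3913
coverage/day = strips * swath = 16.3913 * 298.0379 = 4885.2372 km
revisit = 40075 / 4885.2372 = 8.2033 days

8.2033 days


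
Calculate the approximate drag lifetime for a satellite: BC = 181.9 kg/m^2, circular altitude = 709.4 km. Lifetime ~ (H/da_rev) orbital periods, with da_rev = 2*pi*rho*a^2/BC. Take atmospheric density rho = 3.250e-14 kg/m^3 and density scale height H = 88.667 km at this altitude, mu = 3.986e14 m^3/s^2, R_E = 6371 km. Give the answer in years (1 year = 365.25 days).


a = R_E + alt = 7080.4000 km = 7.0804e+06 m
da_rev = 2*pi*rho*a^2/BC = 2*pi*3.250e-14*(7.0804e+06)^2/181.9 = 0.056278967 m per revolution
N = H/da_rev = 88667.0000 m / 0.056278967 m = 1.5754909e+06 revolutions
P = 2*pi*sqrt(a^3/mu) = 5929.2247 s
lifetime = N*P = 1.5754909e+06 * 5929.2247 = 9.3414396e+09 s = 108118.5136 days
years = 108118.5136 / 365.25 = 296.0124 years

296.0124 years


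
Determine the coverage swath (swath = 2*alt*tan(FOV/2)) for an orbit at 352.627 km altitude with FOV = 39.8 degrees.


FOV = 39.8 deg = 0.694641 rad
swath = 2 * alt * tan(FOV/2) = 2 * 352.627 * tan(0.3473205)
swath = 2 * 352.627 * 0.3619949
swath = 255.2984 km

255.2984 km


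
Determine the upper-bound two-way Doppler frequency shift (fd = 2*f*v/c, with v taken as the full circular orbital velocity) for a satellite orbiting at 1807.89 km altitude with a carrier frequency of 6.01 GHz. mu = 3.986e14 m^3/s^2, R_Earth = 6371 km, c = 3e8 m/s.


r = 8.17889e+06 m
v = sqrt(mu/r) = 6981.0615 m/s (worst-case radial velocity)
f = 6.01 GHz = 6.01e+09 Hz
fd = 2*f*v/c = 2*6.01e+09*6981.0615/3.0e+08
fd = 279707.8638 Hz

279707.8638 Hz


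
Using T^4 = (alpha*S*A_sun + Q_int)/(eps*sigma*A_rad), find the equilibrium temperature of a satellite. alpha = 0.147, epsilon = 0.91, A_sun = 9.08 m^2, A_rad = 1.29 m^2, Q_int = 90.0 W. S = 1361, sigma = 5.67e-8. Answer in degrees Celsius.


Numerator = alpha*S*A_sun + Q_int = 0.147*1361*9.08 + 90.0 = 1906.6084 W
Denominator = eps*sigma*A_rad = 0.91*5.67e-8*1.29 = 6.656013e-08 W/K^4
T^4 = 2.8644901e+10 K^4
T = 411.3977 K = 138.2477 C

138.2477 degrees Celsius


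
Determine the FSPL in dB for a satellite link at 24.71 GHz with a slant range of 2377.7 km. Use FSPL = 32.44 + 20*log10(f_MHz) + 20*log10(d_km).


f = 24.71 GHz = 24710.0000 MHz
d = 2377.7 km
FSPL = 32.44 + 20*log10(24710.0000) + 20*log10(2377.7)
FSPL = 32.44 + 87.8575 + 67.5231
FSPL = 187.8206 dB

187.8206 dB


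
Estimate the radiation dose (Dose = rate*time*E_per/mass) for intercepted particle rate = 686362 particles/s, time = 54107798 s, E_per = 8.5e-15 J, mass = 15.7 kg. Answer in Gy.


Total energy deposited = rate * time * E_per
  = 686362 * 54107798 * 8.5e-15 = 0.3156691 J
Dose = E_total / mass = 0.3156691 / 15.7
Dose = 0.02010631 Gy

0.0201 Gy


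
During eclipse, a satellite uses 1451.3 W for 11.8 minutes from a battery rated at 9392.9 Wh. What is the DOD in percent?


E_used = P * t / 60 = 1451.3 * 11.8 / 60 = 285.4223 Wh
DOD = E_used / E_total * 100 = 285.4223 / 9392.9 * 100
DOD = 3.0387 %

3.0387 %


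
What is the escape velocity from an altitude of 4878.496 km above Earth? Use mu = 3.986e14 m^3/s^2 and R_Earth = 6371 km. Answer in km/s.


r = 6371.0 + 4878.496 = 11249.4960 km = 1.1249496e+07 m
v_esc = sqrt(2*mu/r) = sqrt(2*3.986e14 / 1.1249496e+07)
v_esc = 8418.1588 m/s = 8.4182 km/s

8.4182 km/s


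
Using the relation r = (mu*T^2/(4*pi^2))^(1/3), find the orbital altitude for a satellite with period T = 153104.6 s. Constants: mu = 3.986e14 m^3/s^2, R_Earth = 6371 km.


T = 153104.6 s
r = (mu*T^2/(4*pi^2))^(1/3) = (3.986e14 * 153104.6^2 / (4*pi^2))^(1/3)
r = 6.1856405e+07 m = 61856.4054 km
alt = r - R_E = 61856.4054 - 6371 = 55485.4054 km

55485.4054 km


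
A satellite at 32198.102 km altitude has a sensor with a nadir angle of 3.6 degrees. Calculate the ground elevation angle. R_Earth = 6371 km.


r = R_E + alt = 38569.1020 km
Law of sines in the satellite / Earth-center / ground-point triangle:
  sin(nadir)/R_E = sin(90 + el)/r  =>  cos(el) = (r/R_E)*sin(nadir)
cos(el) = (38569.1020 / 6371.0000) * sin(3.6 deg) = 0.3801246
el = arccos(0.3801246) = 67.6586 deg
(Earth-central angle = 90 - nadir - el = 18.7414 deg)

67.6586 degrees


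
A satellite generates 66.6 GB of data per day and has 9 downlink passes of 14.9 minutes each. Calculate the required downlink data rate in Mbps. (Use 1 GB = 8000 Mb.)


total contact time = 9 * 14.9 * 60 = 8046.0000 s
data = 66.6 GB = 532800.0000 Mb
rate = 532800.0000 / 8046.0000 = 66.2192 Mbps

66.2192 Mbps


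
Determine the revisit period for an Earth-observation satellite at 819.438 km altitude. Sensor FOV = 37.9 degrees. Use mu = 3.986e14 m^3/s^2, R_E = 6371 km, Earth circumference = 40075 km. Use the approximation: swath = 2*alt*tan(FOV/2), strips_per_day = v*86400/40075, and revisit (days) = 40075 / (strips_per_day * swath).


swath = 2*819.438*tan(0.3307399) = 562.7110 km
v = sqrt(mu/r) = 7445.4504 m/s = 7.4455 km/s
strips/day = v*86400/40075 = 7.4455*86400/40075 = 16.0521
coverage/day = strips * swath = 16.0521 * 562.7110 = 9032.6791 km
revisit = 40075 / 9032.6791 = 4.4367 days

4.4367 days


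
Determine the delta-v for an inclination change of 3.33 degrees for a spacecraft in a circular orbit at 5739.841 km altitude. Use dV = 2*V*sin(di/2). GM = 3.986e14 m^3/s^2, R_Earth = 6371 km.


r = 12110.8410 km = 1.2110841e+07 m
V = sqrt(mu/r) = 5736.9557 m/s
di = 3.33 deg = 0.05811946 rad
dV = 2*V*sin(di/2) = 2*5736.9557*sin(0.02905973)
dV = 333.3819 m/s = 0.3333819 km/s

0.3334 km/s


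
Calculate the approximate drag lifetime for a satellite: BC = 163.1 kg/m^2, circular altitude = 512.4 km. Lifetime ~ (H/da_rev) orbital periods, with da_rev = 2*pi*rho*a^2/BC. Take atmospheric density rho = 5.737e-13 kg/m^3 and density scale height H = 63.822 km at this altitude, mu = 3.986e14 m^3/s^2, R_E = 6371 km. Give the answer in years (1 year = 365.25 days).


a = R_E + alt = 6883.4000 km = 6.8834e+06 m
da_rev = 2*pi*rho*a^2/BC = 2*pi*5.737e-13*(6.8834e+06)^2/163.1 = 1.047169 m per revolution
N = H/da_rev = 63822.0000 m / 1.047169 m = 60947.1830 revolutions
P = 2*pi*sqrt(a^3/mu) = 5683.4983 s
lifetime = N*P = 60947.1830 * 5683.4983 = 3.4639321e+08 s = 4009.1807 days
years = 4009.1807 / 365.25 = 10.9765 years

10.9765 years


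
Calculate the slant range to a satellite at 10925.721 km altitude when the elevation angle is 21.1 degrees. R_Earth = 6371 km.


h = 10925.721 km, el = 21.1 deg
d = -R_E*sin(el) + sqrt((R_E*sin(el))^2 + 2*R_E*h + h^2)
d = -6371.0000*sin(0.3682645) + sqrt((6371.0000*0.3599968)^2 + 2*6371.0000*10925.721 + 10925.721^2)
d = 13949.8356 km

13949.8356 km


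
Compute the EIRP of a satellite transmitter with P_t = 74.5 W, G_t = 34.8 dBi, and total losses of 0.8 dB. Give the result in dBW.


Pt = 74.5 W = 18.7216 dBW
EIRP = Pt_dBW + Gt - losses = 18.7216 + 34.8 - 0.8 = 52.7216 dBW

52.7216 dBW


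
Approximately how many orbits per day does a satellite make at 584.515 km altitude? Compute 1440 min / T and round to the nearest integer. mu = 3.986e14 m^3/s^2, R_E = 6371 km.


r = 6.955515e+06 m
T = 2*pi*sqrt(r^3/mu) = 5773.0479 s = 96.2175 min
revs/day = 1440 / 96.2175 = 14.9661
Rounded: 15 revolutions per day

15 revolutions per day


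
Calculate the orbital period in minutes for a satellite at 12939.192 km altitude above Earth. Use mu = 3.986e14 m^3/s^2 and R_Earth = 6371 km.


r = 19310.1920 km = 1.9310192e+07 m
T = 2*pi*sqrt(r^3/mu) = 2*pi*sqrt(7.2004523e+21 / 3.986e14)
T = 26704.9094 s = 445.0818 min

445.0818 minutes


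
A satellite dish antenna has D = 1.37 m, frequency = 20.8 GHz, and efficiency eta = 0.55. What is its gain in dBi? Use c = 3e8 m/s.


lambda = c/f = 3e8 / 2.08e+10 = 0.01442308 m
G = eta*(pi*D/lambda)^2 = 0.55*(pi*1.37/0.01442308)^2
G = 48976.4982 (linear)
G = 10*log10(48976.4982) = 46.8999 dBi

46.8999 dBi


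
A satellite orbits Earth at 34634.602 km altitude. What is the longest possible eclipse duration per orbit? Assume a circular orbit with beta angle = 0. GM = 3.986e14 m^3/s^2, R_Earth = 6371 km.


r = 41005.6020 km
T = 1377.2880 min
Eclipse fraction = arcsin(R_E/r)/pi = arcsin(6371.0000/41005.6020)/pi
= arcsin(0.155369)/pi = 0.04965666
Eclipse duration = 0.04965666 * 1377.2880 = 68.3915 min

68.3915 minutes


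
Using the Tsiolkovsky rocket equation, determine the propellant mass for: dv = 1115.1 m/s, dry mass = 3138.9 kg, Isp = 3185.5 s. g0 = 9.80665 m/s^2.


ve = Isp * g0 = 3185.5 * 9.80665 = 31239.083575 m/s
mass ratio = exp(dv/ve) = exp(1115.1/31239.083575) = 1.03634041
m_prop = m_dry * (mr - 1) = 3138.9 * (1.03634041 - 1)
m_prop = 114.0689 kg

114.0689 kg


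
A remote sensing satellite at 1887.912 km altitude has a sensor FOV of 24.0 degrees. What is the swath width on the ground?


FOV = 24.0 deg = 0.418879 rad
swath = 2 * alt * tan(FOV/2) = 2 * 1887.912 * tan(0.2094395)
swath = 2 * 1887.912 * 0.2125566
swath = 802.5762 km

802.5762 km


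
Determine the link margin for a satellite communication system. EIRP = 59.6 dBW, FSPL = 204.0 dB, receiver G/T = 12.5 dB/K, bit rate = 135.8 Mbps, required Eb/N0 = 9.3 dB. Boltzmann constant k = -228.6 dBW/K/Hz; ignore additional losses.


C/N0 = EIRP - FSPL + G/T - k = 59.6 - 204.0 + 12.5 - (-228.6)
C/N0 = 96.7000 dB-Hz
R_b = 135.8 Mbps = 1.358e+08 bps -> 10*log10(R_b) = 81.3290 dB-Hz
Eb/N0 = C/N0 - 10*log10(R_b) = 96.7000 - 81.3290 = 15.3710 dB
Margin = Eb/N0 - Eb/N0_req = 15.3710 - 9.3 = 6.0710 dB (link closes)

6.0710 dB


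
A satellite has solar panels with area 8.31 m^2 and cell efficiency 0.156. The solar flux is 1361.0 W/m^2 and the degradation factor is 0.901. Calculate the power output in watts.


P = area * eta * S * degradation
P = 8.31 * 0.156 * 1361.0 * 0.901
P = 1589.6757 W

1589.6757 W


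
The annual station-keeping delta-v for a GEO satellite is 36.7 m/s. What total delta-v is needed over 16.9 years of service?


dV = rate * years = 36.7 * 16.9
dV = 620.2300 m/s

620.2300 m/s


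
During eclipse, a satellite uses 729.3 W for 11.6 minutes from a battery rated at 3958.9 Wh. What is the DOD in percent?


E_used = P * t / 60 = 729.3 * 11.6 / 60 = 140.9980 Wh
DOD = E_used / E_total * 100 = 140.9980 / 3958.9 * 100
DOD = 3.5615 %

3.5615 %


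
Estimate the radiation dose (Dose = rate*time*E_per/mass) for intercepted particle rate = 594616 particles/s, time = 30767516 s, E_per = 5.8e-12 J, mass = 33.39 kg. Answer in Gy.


Total energy deposited = rate * time * E_per
  = 594616 * 30767516 * 5.8e-12 = 106.1102 J
Dose = E_total / mass = 106.1102 / 33.39
Dose = 3.1779 Gy

3.1779 Gy


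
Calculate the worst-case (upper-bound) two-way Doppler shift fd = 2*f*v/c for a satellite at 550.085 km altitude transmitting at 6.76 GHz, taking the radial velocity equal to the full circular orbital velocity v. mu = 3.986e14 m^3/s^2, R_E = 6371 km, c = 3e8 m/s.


r = 6.921085e+06 m
v = sqrt(mu/r) = 7588.9476 m/s (worst-case radial velocity)
f = 6.76 GHz = 6.76e+09 Hz
fd = 2*f*v/c = 2*6.76e+09*7588.9476/3.0e+08
fd = 342008.5731 Hz

342008.5731 Hz


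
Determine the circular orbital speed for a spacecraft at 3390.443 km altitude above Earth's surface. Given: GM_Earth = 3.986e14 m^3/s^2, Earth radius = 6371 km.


r = R_E + alt = 6371.0 + 3390.443 = 9761.4430 km = 9.761443e+06 m
v = sqrt(mu/r) = sqrt(3.986e14 / 9.761443e+06) = 6390.1586 m/s = 6.3902 km/s

6.3902 km/s


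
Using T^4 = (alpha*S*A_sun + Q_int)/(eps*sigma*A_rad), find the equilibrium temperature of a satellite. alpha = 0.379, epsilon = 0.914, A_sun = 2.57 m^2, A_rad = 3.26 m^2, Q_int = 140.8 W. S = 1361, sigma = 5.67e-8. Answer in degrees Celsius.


Numerator = alpha*S*A_sun + Q_int = 0.379*1361*2.57 + 140.8 = 1466.4548 W
Denominator = eps*sigma*A_rad = 0.914*5.67e-8*3.26 = 1.6894559e-07 W/K^4
T^4 = 8.6800422e+09 K^4
T = 305.2323 K = 32.0823 C

32.0823 degrees Celsius


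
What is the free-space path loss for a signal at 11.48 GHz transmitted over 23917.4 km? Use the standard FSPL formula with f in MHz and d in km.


f = 11.48 GHz = 11480.0000 MHz
d = 23917.4 km
FSPL = 32.44 + 20*log10(11480.0000) + 20*log10(23917.4)
FSPL = 32.44 + 81.1988 + 87.5743
FSPL = 201.2131 dB

201.2131 dB


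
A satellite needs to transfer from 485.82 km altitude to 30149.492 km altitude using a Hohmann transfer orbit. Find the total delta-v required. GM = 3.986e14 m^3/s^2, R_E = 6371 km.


r1 = 6856.8200 km = 6.85682e+06 m
r2 = 36520.4920 km = 3.6520492e+07 m
dv1 = sqrt(mu/r1)*(sqrt(2*r2/(r1+r2)) - 1) = 2269.2839 m/s
dv2 = sqrt(mu/r2)*(1 - sqrt(2*r1/(r1+r2))) = 1446.1271 m/s
total dv = |dv1| + |dv2| = 2269.2839 + 1446.1271 = 3715.4110 m/s = 3.7154 km/s

3.7154 km/s


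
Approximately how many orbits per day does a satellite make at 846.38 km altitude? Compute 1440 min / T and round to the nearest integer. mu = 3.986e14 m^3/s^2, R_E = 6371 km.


r = 7.21738e+06 m
T = 2*pi*sqrt(r^3/mu) = 6102.1177 s = 101.7020 min
revs/day = 1440 / 101.7020 = 14.1590
Rounded: 14 revolutions per day

14 revolutions per day


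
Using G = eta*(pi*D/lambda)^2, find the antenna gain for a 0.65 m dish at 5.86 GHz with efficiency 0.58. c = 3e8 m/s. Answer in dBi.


lambda = c/f = 3e8 / 5.86e+09 = 0.05119454 m
G = eta*(pi*D/lambda)^2 = 0.58*(pi*0.65/0.05119454)^2
G = 922.7991 (linear)
G = 10*log10(922.7991) = 29.6511 dBi

29.6511 dBi


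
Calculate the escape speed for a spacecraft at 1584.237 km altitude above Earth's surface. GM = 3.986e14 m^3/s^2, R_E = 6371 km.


r = 6371.0 + 1584.237 = 7955.2370 km = 7.955237e+06 m
v_esc = sqrt(2*mu/r) = sqrt(2*3.986e14 / 7.955237e+06)
v_esc = 10010.5303 m/s = 10.0105 km/s

10.0105 km/s


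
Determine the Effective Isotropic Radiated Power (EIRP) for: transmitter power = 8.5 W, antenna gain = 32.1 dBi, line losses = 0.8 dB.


Pt = 8.5 W = 9.2942 dBW
EIRP = Pt_dBW + Gt - losses = 9.2942 + 32.1 - 0.8 = 40.5942 dBW

40.5942 dBW


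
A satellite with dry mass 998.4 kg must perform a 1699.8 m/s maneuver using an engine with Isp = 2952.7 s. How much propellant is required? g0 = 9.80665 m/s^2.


ve = Isp * g0 = 2952.7 * 9.80665 = 28956.095455 m/s
mass ratio = exp(dv/ve) = exp(1699.8/28956.095455) = 1.06045988
m_prop = m_dry * (mr - 1) = 998.4 * (1.06045988 - 1)
m_prop = 60.3631 kg

60.3631 kg


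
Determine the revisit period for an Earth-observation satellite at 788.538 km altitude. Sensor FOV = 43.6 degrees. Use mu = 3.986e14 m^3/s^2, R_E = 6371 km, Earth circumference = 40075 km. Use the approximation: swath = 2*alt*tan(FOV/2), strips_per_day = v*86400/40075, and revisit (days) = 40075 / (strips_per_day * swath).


swath = 2*788.538*tan(0.3804818) = 630.7854 km
v = sqrt(mu/r) = 7461.5001 m/s = 7.4615 km/s
strips/day = v*86400/40075 = 7.4615*86400/40075 = 16.0867
coverage/day = strips * swath = 16.0867 * 630.7854 = 10147.2413 km
revisit = 40075 / 10147.2413 = 3.9493 days

3.9493 days


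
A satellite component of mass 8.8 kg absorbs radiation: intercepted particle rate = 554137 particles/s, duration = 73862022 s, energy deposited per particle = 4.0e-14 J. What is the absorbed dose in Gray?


Total energy deposited = rate * time * E_per
  = 554137 * 73862022 * 4.0e-14 = 1.6372 J
Dose = E_total / mass = 1.6372 / 8.8
Dose = 0.186044 Gy

0.1860 Gy


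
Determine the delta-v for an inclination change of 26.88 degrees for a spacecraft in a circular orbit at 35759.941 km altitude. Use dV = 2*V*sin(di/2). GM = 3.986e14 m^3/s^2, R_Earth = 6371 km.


r = 42130.9410 km = 4.2130941e+07 m
V = sqrt(mu/r) = 3075.8706 m/s
di = 26.88 deg = 0.4691445 rad
dV = 2*V*sin(di/2) = 2*3075.8706*sin(0.2345723)
dV = 1429.8306 m/s = 1.4298 km/s

1.4298 km/s


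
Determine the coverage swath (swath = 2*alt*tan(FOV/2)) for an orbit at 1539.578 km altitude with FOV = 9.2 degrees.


FOV = 9.2 deg = 0.1605703 rad
swath = 2 * alt * tan(FOV/2) = 2 * 1539.578 * tan(0.08028515)
swath = 2 * 1539.578 * 0.08045809
swath = 247.7430 km

247.7430 km


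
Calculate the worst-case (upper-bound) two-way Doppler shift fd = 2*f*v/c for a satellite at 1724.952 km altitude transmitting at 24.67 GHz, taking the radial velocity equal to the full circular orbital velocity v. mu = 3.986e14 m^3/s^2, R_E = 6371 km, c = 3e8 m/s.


r = 8.095952e+06 m
v = sqrt(mu/r) = 7016.7287 m/s (worst-case radial velocity)
f = 24.67 GHz = 2.467e+10 Hz
fd = 2*f*v/c = 2*2.467e+10*7016.7287/3.0e+08
fd = 1.154018e+06 Hz

1.1540e+06 Hz


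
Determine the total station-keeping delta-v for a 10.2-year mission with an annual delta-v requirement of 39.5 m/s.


dV = rate * years = 39.5 * 10.2
dV = 402.9000 m/s

402.9000 m/s


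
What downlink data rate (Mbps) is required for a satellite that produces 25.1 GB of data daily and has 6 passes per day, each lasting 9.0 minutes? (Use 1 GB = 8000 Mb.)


total contact time = 6 * 9.0 * 60 = 3240.0000 s
data = 25.1 GB = 200800.0000 Mb
rate = 200800.0000 / 3240.0000 = 61.9753 Mbps

61.9753 Mbps


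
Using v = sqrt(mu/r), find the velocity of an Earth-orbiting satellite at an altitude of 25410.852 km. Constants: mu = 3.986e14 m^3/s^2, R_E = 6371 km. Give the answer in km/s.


r = R_E + alt = 6371.0 + 25410.852 = 31781.8520 km = 3.1781852e+07 m
v = sqrt(mu/r) = sqrt(3.986e14 / 3.1781852e+07) = 3541.4331 m/s = 3.5414 km/s

3.5414 km/s


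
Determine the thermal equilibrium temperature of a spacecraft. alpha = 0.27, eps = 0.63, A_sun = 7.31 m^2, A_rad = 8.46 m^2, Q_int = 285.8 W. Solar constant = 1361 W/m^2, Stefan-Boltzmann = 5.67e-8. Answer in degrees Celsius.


Numerator = alpha*S*A_sun + Q_int = 0.27*1361*7.31 + 285.8 = 2972.0057 W
Denominator = eps*sigma*A_rad = 0.63*5.67e-8*8.46 = 3.0219966e-07 W/K^4
T^4 = 9.8345766e+09 K^4
T = 314.9118 K = 41.7618 C

41.7618 degrees Celsius


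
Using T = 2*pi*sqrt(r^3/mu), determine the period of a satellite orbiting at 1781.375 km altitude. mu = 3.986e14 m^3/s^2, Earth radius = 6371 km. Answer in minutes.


r = 8152.3750 km = 8.152375e+06 m
T = 2*pi*sqrt(r^3/mu) = 2*pi*sqrt(5.4181677e+20 / 3.986e14)
T = 7325.5029 s = 122.0917 min

122.0917 minutes


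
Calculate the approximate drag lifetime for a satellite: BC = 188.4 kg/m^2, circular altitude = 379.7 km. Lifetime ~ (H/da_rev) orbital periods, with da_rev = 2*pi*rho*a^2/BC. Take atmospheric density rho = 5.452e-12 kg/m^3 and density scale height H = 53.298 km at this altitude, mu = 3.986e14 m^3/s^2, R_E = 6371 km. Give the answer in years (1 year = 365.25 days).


a = R_E + alt = 6750.7000 km = 6.7507e+06 m
da_rev = 2*pi*rho*a^2/BC = 2*pi*5.452e-12*(6.7507e+06)^2/188.4 = 8.286143 m per revolution
N = H/da_rev = 53298.0000 m / 8.286143 m = 6432.1843 revolutions
P = 2*pi*sqrt(a^3/mu) = 5519.9410 s
lifetime = N*P = 6432.1843 * 5519.9410 = 3.5505278e+07 s = 410.9407 days
years = 410.9407 / 365.25 = 1.1251 years

1.1251 years


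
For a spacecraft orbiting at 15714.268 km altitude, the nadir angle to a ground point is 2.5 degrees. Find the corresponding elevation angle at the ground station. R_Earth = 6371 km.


r = R_E + alt = 22085.2680 km
Law of sines in the satellite / Earth-center / ground-point triangle:
  sin(nadir)/R_E = sin(90 + el)/r  =>  cos(el) = (r/R_E)*sin(nadir)
cos(el) = (22085.2680 / 6371.0000) * sin(2.5 deg) = 0.151208
el = arccos(0.151208) = 81.3031 deg
(Earth-central angle = 90 - nadir - el = 6.1969 deg)

81.3031 degrees


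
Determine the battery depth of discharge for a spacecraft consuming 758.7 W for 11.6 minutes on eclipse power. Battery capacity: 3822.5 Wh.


E_used = P * t / 60 = 758.7 * 11.6 / 60 = 146.6820 Wh
DOD = E_used / E_total * 100 = 146.6820 / 3822.5 * 100
DOD = 3.8373 %

3.8373 %


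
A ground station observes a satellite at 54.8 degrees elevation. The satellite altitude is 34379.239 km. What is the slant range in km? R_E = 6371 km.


h = 34379.239 km, el = 54.8 deg
d = -R_E*sin(el) + sqrt((R_E*sin(el))^2 + 2*R_E*h + h^2)
d = -6371.0000*sin(0.9564404) + sqrt((6371.0000*0.8171449)^2 + 2*6371.0000*34379.239 + 34379.239^2)
d = 35378.3891 km

35378.3891 km


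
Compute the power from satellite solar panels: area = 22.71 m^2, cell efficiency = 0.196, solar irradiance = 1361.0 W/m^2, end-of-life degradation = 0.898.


P = area * eta * S * degradation
P = 22.71 * 0.196 * 1361.0 * 0.898
P = 5440.1098 W

5440.1098 W


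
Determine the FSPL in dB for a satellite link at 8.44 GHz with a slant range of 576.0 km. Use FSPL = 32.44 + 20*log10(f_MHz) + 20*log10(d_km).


f = 8.44 GHz = 8440.0000 MHz
d = 576.0 km
FSPL = 32.44 + 20*log10(8440.0000) + 20*log10(576.0)
FSPL = 32.44 + 78.5268 + 55.2084
FSPL = 166.1753 dB

166.1753 dB


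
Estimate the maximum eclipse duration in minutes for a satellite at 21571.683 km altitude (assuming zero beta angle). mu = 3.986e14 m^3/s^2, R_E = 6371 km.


r = 27942.6830 km
T = 774.7510 min
Eclipse fraction = arcsin(R_E/r)/pi = arcsin(6371.0000/27942.6830)/pi
= arcsin(0.2280024)/pi = 0.07321942
Eclipse duration = 0.07321942 * 774.7510 = 56.7268 min

56.7268 minutes


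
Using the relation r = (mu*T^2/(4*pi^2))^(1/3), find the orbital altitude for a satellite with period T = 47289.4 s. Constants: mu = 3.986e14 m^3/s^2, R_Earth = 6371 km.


T = 47289.4 s
r = (mu*T^2/(4*pi^2))^(1/3) = (3.986e14 * 47289.4^2 / (4*pi^2))^(1/3)
r = 2.8264093e+07 m = 28264.0931 km
alt = r - R_E = 28264.0931 - 6371 = 21893.0931 km

21893.0931 km


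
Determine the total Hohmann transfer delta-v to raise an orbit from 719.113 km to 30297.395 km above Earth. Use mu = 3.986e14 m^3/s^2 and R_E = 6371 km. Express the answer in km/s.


r1 = 7090.1130 km = 7.090113e+06 m
r2 = 36668.3950 km = 3.6668395e+07 m
dv1 = sqrt(mu/r1)*(sqrt(2*r2/(r1+r2)) - 1) = 2208.7616 m/s
dv2 = sqrt(mu/r2)*(1 - sqrt(2*r1/(r1+r2))) = 1420.1635 m/s
total dv = |dv1| + |dv2| = 2208.7616 + 1420.1635 = 3628.9252 m/s = 3.6289 km/s

3.6289 km/s


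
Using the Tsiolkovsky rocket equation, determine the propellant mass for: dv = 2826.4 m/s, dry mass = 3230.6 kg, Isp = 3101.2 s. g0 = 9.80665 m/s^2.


ve = Isp * g0 = 3101.2 * 9.80665 = 30412.382980 m/s
mass ratio = exp(dv/ve) = exp(2826.4/30412.382980) = 1.09739131
m_prop = m_dry * (mr - 1) = 3230.6 * (1.09739131 - 1)
m_prop = 314.6324 kg

314.6324 kg


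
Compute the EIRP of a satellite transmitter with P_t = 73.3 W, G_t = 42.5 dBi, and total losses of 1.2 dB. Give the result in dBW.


Pt = 73.3 W = 18.6510 dBW
EIRP = Pt_dBW + Gt - losses = 18.6510 + 42.5 - 1.2 = 59.9510 dBW

59.9510 dBW


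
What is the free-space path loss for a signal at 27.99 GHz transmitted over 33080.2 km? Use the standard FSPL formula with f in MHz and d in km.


f = 27.99 GHz = 27990.0000 MHz
d = 33080.2 km
FSPL = 32.44 + 20*log10(27990.0000) + 20*log10(33080.2)
FSPL = 32.44 + 88.9401 + 90.3914
FSPL = 211.7714 dB

211.7714 dB


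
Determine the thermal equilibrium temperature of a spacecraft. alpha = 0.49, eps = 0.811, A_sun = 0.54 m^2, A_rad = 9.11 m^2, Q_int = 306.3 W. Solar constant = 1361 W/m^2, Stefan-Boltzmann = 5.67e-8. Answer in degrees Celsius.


Numerator = alpha*S*A_sun + Q_int = 0.49*1361*0.54 + 306.3 = 666.4206 W
Denominator = eps*sigma*A_rad = 0.811*5.67e-8*9.11 = 4.1891151e-07 W/K^4
T^4 = 1.5908386e+09 K^4
T = 199.7131 K = -73.4369 C

-73.4369 degrees Celsius


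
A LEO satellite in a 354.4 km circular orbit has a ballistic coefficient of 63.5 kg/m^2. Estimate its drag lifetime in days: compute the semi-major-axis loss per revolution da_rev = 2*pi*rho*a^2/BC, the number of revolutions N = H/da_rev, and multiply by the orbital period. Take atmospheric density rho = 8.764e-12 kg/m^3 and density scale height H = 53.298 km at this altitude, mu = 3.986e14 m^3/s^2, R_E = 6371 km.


a = R_E + alt = 6725.4000 km = 6.7254e+06 m
da_rev = 2*pi*rho*a^2/BC = 2*pi*8.764e-12*(6.7254e+06)^2/63.5 = 39.223356 m per revolution
N = H/da_rev = 53298.0000 m / 39.223356 m = 1358.8332 revolutions
P = 2*pi*sqrt(a^3/mu) = 5488.9390 s
lifetime = N*P = 1358.8332 * 5488.9390 = 7.4585527e+06 s = 86.3258 days

86.3258 days


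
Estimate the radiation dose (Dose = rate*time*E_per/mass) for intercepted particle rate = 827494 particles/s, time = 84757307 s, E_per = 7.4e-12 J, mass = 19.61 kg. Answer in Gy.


Total energy deposited = rate * time * E_per
  = 827494 * 84757307 * 7.4e-12 = 519.0076 J
Dose = E_total / mass = 519.0076 / 19.61
Dose = 26.4665 Gy

26.4665 Gy


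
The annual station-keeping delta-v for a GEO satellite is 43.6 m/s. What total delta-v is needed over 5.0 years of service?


dV = rate * years = 43.6 * 5.0
dV = 218.0000 m/s

218.0000 m/s


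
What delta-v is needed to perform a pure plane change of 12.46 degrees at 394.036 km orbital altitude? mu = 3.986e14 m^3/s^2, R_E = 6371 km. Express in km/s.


r = 6765.0360 km = 6.765036e+06 m
V = sqrt(mu/r) = 7675.9757 m/s
di = 12.46 deg = 0.217468 rad
dV = 2*V*sin(di/2) = 2*7675.9757*sin(0.108734)
dV = 1665.9919 m/s = 1.6660 km/s

1.6660 km/s


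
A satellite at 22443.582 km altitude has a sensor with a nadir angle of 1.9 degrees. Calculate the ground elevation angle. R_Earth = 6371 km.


r = R_E + alt = 28814.5820 km
Law of sines in the satellite / Earth-center / ground-point triangle:
  sin(nadir)/R_E = sin(90 + el)/r  =>  cos(el) = (r/R_E)*sin(nadir)
cos(el) = (28814.5820 / 6371.0000) * sin(1.9 deg) = 0.1499533
el = arccos(0.1499533) = 81.3758 deg
(Earth-central angle = 90 - nadir - el = 6.7242 deg)

81.3758 degrees


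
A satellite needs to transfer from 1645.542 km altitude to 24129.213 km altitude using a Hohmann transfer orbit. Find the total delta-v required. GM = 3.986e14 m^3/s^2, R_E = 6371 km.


r1 = 8016.5420 km = 8.016542e+06 m
r2 = 30500.2130 km = 3.0500213e+07 m
dv1 = sqrt(mu/r1)*(sqrt(2*r2/(r1+r2)) - 1) = 1822.5482 m/s
dv2 = sqrt(mu/r2)*(1 - sqrt(2*r1/(r1+r2))) = 1282.6856 m/s
total dv = |dv1| + |dv2| = 1822.5482 + 1282.6856 = 3105.2338 m/s = 3.1052 km/s

3.1052 km/s


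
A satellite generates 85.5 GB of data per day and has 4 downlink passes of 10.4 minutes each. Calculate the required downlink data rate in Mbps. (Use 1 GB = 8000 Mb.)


total contact time = 4 * 10.4 * 60 = 2496.0000 s
data = 85.5 GB = 684000.0000 Mb
rate = 684000.0000 / 2496.0000 = 274.0385 Mbps

274.0385 Mbps


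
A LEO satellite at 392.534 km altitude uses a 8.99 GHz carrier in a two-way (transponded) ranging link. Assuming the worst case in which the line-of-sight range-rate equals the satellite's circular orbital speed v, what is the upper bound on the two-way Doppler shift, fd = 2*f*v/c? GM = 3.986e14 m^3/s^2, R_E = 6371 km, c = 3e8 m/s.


r = 6.763534e+06 m
v = sqrt(mu/r) = 7676.8280 m/s (worst-case radial velocity)
f = 8.99 GHz = 8.99e+09 Hz
fd = 2*f*v/c = 2*8.99e+09*7676.8280/3.0e+08
fd = 460097.8895 Hz

460097.8895 Hz


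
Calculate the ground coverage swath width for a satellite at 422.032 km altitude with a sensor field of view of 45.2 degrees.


FOV = 45.2 deg = 0.7888888 rad
swath = 2 * alt * tan(FOV/2) = 2 * 422.032 * tan(0.3944444)
swath = 2 * 422.032 * 0.4162598
swath = 351.3499 km

351.3499 km


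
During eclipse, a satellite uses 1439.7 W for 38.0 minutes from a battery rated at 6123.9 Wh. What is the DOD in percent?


E_used = P * t / 60 = 1439.7 * 38.0 / 60 = 911.8100 Wh
DOD = E_used / E_total * 100 = 911.8100 / 6123.9 * 100
DOD = 14.8894 %

14.8894 %


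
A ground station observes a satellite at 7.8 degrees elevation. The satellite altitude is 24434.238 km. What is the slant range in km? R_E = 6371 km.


h = 24434.238 km, el = 7.8 deg
d = -R_E*sin(el) + sqrt((R_E*sin(el))^2 + 2*R_E*h + h^2)
d = -6371.0000*sin(0.1361357) + sqrt((6371.0000*0.1357156)^2 + 2*6371.0000*24434.238 + 24434.238^2)
d = 29286.9838 km

29286.9838 km


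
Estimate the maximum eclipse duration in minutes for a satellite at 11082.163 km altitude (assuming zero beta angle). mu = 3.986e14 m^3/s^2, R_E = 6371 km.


r = 17453.1630 km
T = 382.4469 min
Eclipse fraction = arcsin(R_E/r)/pi = arcsin(6371.0000/17453.1630)/pi
= arcsin(0.3650341)/pi = 0.1189427
Eclipse duration = 0.1189427 * 382.4469 = 45.4893 min

45.4893 minutes


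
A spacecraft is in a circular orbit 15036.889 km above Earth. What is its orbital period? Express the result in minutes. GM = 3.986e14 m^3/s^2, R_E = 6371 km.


r = 21407.8890 km = 2.1407889e+07 m
T = 2*pi*sqrt(r^3/mu) = 2*pi*sqrt(9.8111865e+21 / 3.986e14)
T = 31172.5254 s = 519.5421 min

519.5421 minutes


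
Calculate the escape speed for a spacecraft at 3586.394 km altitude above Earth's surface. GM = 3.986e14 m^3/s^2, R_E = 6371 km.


r = 6371.0 + 3586.394 = 9957.3940 km = 9.957394e+06 m
v_esc = sqrt(2*mu/r) = sqrt(2*3.986e14 / 9.957394e+06)
v_esc = 8947.6873 m/s = 8.9477 km/s

8.9477 km/s


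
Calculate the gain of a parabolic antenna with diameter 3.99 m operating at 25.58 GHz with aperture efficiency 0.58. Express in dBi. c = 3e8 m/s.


lambda = c/f = 3e8 / 2.558e+10 = 0.01172791 m
G = eta*(pi*D/lambda)^2 = 0.58*(pi*3.99/0.01172791)^2
G = 662570.5084 (linear)
G = 10*log10(662570.5084) = 58.2123 dBi

58.2123 dBi


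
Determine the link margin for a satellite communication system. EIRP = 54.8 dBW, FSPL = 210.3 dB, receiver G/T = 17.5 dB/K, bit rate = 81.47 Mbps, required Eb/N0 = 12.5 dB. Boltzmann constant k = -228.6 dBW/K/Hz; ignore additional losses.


C/N0 = EIRP - FSPL + G/T - k = 54.8 - 210.3 + 17.5 - (-228.6)
C/N0 = 90.6000 dB-Hz
R_b = 81.47 Mbps = 8.147e+07 bps -> 10*log10(R_b) = 79.1100 dB-Hz
Eb/N0 = C/N0 - 10*log10(R_b) = 90.6000 - 79.1100 = 11.4900 dB
Margin = Eb/N0 - Eb/N0_req = 11.4900 - 12.5 = -1.0100 dB (negative margin: link does not close)

-1.0100 dB


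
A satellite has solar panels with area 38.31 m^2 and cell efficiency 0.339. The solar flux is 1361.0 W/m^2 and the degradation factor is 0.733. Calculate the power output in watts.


P = area * eta * S * degradation
P = 38.31 * 0.339 * 1361.0 * 0.733
P = 12956.0898 W

12956.0898 W


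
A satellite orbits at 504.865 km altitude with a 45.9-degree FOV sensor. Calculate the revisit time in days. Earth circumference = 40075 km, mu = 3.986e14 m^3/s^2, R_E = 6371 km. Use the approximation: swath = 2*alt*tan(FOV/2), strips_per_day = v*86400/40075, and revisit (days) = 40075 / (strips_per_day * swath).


swath = 2*504.865*tan(0.4005531) = 427.5654 km
v = sqrt(mu/r) = 7613.8616 m/s = 7.6139 km/s
strips/day = v*86400/40075 = 7.6139*86400/40075 = 16.4152
coverage/day = strips * swath = 16.4152 * 427.5654 = 7018.5559 km
revisit = 40075 / 7018.5559 = 5.7099 days

5.7099 days


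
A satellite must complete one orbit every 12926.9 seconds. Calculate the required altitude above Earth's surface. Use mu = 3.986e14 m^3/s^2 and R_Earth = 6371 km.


T = 12926.9 s
r = (mu*T^2/(4*pi^2))^(1/3) = (3.986e14 * 12926.9^2 / (4*pi^2))^(1/3)
r = 1.19048e+07 m = 11904.8002 km
alt = r - R_E = 11904.8002 - 6371 = 5533.8002 km

5533.8002 km


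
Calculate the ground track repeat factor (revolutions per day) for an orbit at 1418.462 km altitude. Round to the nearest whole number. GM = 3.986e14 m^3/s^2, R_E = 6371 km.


r = 7.789462e+06 m
T = 2*pi*sqrt(r^3/mu) = 6841.8322 s = 114.0305 min
revs/day = 1440 / 114.0305 = 12.6282
Rounded: 13 revolutions per day

13 revolutions per day


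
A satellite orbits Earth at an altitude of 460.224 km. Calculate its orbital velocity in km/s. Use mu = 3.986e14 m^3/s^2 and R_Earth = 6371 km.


r = R_E + alt = 6371.0 + 460.224 = 6831.2240 km = 6.831224e+06 m
v = sqrt(mu/r) = sqrt(3.986e14 / 6.831224e+06) = 7638.6988 m/s = 7.6387 km/s

7.6387 km/s


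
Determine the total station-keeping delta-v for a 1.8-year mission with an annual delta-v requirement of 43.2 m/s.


dV = rate * years = 43.2 * 1.8
dV = 77.7600 m/s

77.7600 m/s


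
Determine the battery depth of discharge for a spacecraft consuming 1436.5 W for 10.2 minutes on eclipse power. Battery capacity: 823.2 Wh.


E_used = P * t / 60 = 1436.5 * 10.2 / 60 = 244.2050 Wh
DOD = E_used / E_total * 100 = 244.2050 / 823.2 * 100
DOD = 29.6653 %

29.6653 %


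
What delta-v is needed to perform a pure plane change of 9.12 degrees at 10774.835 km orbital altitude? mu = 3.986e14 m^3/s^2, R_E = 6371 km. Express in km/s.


r = 17145.8350 km = 1.7145835e+07 m
V = sqrt(mu/r) = 4821.5794 m/s
di = 9.12 deg = 0.159174 rad
dV = 2*V*sin(di/2) = 2*4821.5794*sin(0.07958701)
dV = 766.6603 m/s = 0.7666603 km/s

0.7667 km/s


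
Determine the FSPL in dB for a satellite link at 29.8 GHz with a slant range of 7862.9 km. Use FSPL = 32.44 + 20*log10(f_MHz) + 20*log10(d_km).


f = 29.8 GHz = 29800.0000 MHz
d = 7862.9 km
FSPL = 32.44 + 20*log10(29800.0000) + 20*log10(7862.9)
FSPL = 32.44 + 89.4843 + 77.9117
FSPL = 199.8360 dB

199.8360 dB


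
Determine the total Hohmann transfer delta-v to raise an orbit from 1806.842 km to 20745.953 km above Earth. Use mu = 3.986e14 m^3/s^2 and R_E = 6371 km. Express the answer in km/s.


r1 = 8177.8420 km = 8.177842e+06 m
r2 = 27116.9530 km = 2.7116953e+07 m
dv1 = sqrt(mu/r1)*(sqrt(2*r2/(r1+r2)) - 1) = 1672.7405 m/s
dv2 = sqrt(mu/r2)*(1 - sqrt(2*r1/(r1+r2))) = 1224.0453 m/s
total dv = |dv1| + |dv2| = 1672.7405 + 1224.0453 = 2896.7858 m/s = 2.8968 km/s

2.8968 km/s


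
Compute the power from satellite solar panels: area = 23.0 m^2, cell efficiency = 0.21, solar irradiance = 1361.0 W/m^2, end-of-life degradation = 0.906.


P = area * eta * S * degradation
P = 23.0 * 0.21 * 1361.0 * 0.906
P = 5955.7088 W

5955.7088 W


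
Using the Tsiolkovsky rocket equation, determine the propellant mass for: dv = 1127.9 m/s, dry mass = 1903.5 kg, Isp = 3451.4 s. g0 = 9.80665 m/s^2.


ve = Isp * g0 = 3451.4 * 9.80665 = 33846.671810 m/s
mass ratio = exp(dv/ve) = exp(1127.9/33846.671810) = 1.03388527
m_prop = m_dry * (mr - 1) = 1903.5 * (1.03388527 - 1)
m_prop = 64.5006 kg

64.5006 kg


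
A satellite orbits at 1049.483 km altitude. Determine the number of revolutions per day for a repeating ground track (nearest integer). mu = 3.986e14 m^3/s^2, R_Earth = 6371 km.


r = 7.420483e+06 m
T = 2*pi*sqrt(r^3/mu) = 6361.4993 s = 106.0250 min
revs/day = 1440 / 106.0250 = 13.5817
Rounded: 14 revolutions per day

14 revolutions per day


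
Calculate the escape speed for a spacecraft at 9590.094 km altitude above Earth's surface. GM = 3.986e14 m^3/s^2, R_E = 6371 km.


r = 6371.0 + 9590.094 = 15961.0940 km = 1.5961094e+07 m
v_esc = sqrt(2*mu/r) = sqrt(2*3.986e14 / 1.5961094e+07)
v_esc = 7067.2803 m/s = 7.0673 km/s

7.0673 km/s


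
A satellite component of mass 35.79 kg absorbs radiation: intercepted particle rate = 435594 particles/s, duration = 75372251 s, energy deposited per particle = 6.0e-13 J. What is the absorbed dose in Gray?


Total energy deposited = rate * time * E_per
  = 435594 * 75372251 * 6.0e-13 = 19.6990 J
Dose = E_total / mass = 19.6990 / 35.79
Dose = 0.5504057 Gy

0.5504 Gy


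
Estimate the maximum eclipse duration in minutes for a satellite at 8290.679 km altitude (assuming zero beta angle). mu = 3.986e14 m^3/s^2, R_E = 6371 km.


r = 14661.6790 km
T = 294.4663 min
Eclipse fraction = arcsin(R_E/r)/pi = arcsin(6371.0000/14661.6790)/pi
= arcsin(0.4345341)/pi = 0.143087
Eclipse duration = 0.143087 * 294.4663 = 42.1343 min

42.1343 minutes


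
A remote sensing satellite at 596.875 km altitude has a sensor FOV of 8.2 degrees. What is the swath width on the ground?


FOV = 8.2 deg = 0.143117 rad
swath = 2 * alt * tan(FOV/2) = 2 * 596.875 * tan(0.0715585)
swath = 2 * 596.875 * 0.07168089
swath = 85.5691 km

85.5691 km


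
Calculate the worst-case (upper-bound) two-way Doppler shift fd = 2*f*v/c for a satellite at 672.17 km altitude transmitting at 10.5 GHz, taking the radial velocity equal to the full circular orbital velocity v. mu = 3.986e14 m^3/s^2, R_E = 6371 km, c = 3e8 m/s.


r = 7.04317e+06 m
v = sqrt(mu/r) = 7522.8874 m/s (worst-case radial velocity)
f = 10.5 GHz = 1.05e+10 Hz
fd = 2*f*v/c = 2*1.05e+10*7522.8874/3.0e+08
fd = 526602.1182 Hz

526602.1182 Hz


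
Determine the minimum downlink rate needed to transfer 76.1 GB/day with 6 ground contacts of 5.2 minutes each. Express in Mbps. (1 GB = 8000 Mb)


total contact time = 6 * 5.2 * 60 = 1872.0000 s
data = 76.1 GB = 608800.0000 Mb
rate = 608800.0000 / 1872.0000 = 325.2137 Mbps

325.2137 Mbps


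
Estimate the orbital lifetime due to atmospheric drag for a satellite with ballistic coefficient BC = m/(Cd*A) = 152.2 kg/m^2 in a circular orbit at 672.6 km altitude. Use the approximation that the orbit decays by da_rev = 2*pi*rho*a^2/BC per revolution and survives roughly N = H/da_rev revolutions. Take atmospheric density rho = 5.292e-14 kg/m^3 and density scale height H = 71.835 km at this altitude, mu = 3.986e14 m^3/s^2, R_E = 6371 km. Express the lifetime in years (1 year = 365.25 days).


a = R_E + alt = 7043.6000 km = 7.0436e+06 m
da_rev = 2*pi*rho*a^2/BC = 2*pi*5.292e-14*(7.0436e+06)^2/152.2 = 0.108386307 m per revolution
N = H/da_rev = 71835.0000 m / 0.108386307 m = 662768.2191 revolutions
P = 2*pi*sqrt(a^3/mu) = 5883.0596 s
lifetime = N*P = 662768.2191 * 5883.0596 = 3.8991049e+09 s = 45128.5294 days
years = 45128.5294 / 365.25 = 123.5552 years

123.5552 years
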